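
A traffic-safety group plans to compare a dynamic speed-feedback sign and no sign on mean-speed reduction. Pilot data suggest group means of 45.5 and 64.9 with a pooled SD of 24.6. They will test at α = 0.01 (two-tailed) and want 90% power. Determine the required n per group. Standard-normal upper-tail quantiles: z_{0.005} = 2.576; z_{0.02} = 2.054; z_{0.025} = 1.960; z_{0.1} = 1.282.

Cohen's d = |M₁ − M₂| / SD_pooled = |45.5 − 64.9| / 24.6 = 19.4 / 24.6 = 0.789.
For two independent groups with equal n: n = 2·((z_{α/2} + z_β) / d)².
z_{α/2} + z_β = 2.576 + 1.282 = 3.858.
n = 2 × (3.858 / 0.789)² = 2 × 4.890² = 2 × 23.91 = 47.8.
Round up to the next whole participant.

n = 48 per group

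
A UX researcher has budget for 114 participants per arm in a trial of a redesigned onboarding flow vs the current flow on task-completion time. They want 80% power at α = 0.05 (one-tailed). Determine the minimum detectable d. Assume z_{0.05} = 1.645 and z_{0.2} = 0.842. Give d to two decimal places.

d_min ≈ 0.33

For two independent groups of n = 114 each: d_min = (z_{α} + z_β)·√(2/n).
z-sum = 1.645 + 0.842 = 2.487.
d_min = 2.487 × √(2/114) = 2.487 × 0.1325 = 0.329.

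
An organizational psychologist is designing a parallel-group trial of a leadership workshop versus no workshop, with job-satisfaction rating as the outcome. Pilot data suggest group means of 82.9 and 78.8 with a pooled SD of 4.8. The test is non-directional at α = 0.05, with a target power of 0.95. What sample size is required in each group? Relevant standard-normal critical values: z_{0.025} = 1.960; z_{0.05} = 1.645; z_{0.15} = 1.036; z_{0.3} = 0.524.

Cohen's d = |M₁ − M₂| / SD_pooled = |82.9 − 78.8| / 4.8 = 4.1 / 4.8 = 0.854.
For two independent groups with equal n: n = 2·((z_{α/2} + z_β) / d)².
z_{α/2} + z_β = 1.960 + 1.645 = 3.605.
n = 2 × (3.605 / 0.854)² = 2 × 4.221² = 2 × 17.82 = 35.6.
Round up to the next whole participant.

n = 36 per group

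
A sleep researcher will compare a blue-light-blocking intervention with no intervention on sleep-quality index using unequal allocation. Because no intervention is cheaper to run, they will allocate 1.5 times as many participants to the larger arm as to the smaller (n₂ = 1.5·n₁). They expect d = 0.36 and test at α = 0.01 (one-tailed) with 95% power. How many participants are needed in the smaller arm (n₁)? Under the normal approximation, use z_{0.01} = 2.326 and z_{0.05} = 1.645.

n₁ = 203

With allocation ratio k = n₂/n₁ = 1.5, Var(x̄₁−x̄₂) = σ²(1/n₁ + 1/(k·n₁)) = σ²·(k+1)/(k·n₁).
So n₁ = (1 + 1/k)·((z_{α} + z_β)/d)² = 1.667 × (3.971/0.36)².
n₁ = 1.667 × 121.67 = 202.8.
Round up: n₁ = 203, giving n₂ = ⌈1.5 × 203⌉ = ⌈304.5⌉ = 305.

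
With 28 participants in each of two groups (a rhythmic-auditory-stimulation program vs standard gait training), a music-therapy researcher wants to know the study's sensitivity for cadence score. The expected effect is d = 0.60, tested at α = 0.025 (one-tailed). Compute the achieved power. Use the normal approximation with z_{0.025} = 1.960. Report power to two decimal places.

power ≈ 0.61

For two equal groups, power = Φ(d·√(n/2) − z_{α}).
d·√(n/2) = 0.60 × √(28/2) = 0.60 × 3.742 = 2.245.
z_β = 2.245 − 1.960 = 0.285.
Power = Φ(0.285) = 0.612.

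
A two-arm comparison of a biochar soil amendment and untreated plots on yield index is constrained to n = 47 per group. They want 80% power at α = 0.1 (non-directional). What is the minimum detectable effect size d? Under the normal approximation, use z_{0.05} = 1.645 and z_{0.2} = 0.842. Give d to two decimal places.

For two independent groups of n = 47 each: d_min = (z_{α/2} + z_β)·√(2/n).
z-sum = 1.645 + 0.842 = 2.487.
d_min = 2.487 × √(2/47) = 2.487 × 0.2063 = 0.513.

d_min ≈ 0.51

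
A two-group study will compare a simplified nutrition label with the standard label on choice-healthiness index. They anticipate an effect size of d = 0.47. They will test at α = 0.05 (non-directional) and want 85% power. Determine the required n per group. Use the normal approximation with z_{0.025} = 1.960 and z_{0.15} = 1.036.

n = 82 per group

For two independent groups with equal n: n = 2·((z_{α/2} + z_β) / d)².
z_{α/2} + z_β = 1.960 + 1.036 = 2.996.
n = 2 × (2.996 / 0.47)² = 2 × 6.374² = 2 × 40.63 = 81.3.
Round up to the next whole participant.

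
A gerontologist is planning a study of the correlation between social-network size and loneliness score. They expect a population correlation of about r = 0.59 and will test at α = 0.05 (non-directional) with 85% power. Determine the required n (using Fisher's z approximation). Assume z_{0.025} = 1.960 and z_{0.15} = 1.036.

Fisher's z: C = ½·ln((1+r)/(1−r)) = ½·ln(3.8780) = 0.6777.
n = ((z_{α/2} + z_β)/C)² + 3.
(1.960 + 1.036) / 0.6777 = 2.996 / 0.6777 = 4.421.
n = 4.421² + 3 = 19.54 + 3 = 22.5.
Round up.

n = 23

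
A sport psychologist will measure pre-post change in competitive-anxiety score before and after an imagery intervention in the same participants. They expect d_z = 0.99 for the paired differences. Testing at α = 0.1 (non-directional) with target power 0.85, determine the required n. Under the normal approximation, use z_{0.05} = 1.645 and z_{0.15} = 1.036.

For a paired (one-sample on differences) test: n = ((z_{α/2} + z_β) / d)².
z_{α/2} + z_β = 1.645 + 1.036 = 2.681.
n = (2.681 / 0.99)² = 2.708² = 7.33.
Round up.

n = 8 pairs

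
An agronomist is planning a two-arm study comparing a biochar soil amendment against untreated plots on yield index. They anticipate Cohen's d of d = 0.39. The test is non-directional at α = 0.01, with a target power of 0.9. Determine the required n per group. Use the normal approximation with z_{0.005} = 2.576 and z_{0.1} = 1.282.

n = 196 per group

For two independent groups with equal n: n = 2·((z_{α/2} + z_β) / d)².
z_{α/2} + z_β = 2.576 + 1.282 = 3.858.
n = 2 × (3.858 / 0.39)² = 2 × 9.892² = 2 × 97.86 = 195.7.
Round up to the next whole participant.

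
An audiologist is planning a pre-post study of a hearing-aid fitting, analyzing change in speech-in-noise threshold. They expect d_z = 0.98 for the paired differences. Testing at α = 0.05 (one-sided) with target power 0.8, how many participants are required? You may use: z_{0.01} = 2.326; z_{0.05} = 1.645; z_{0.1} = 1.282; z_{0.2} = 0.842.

n = 7 pairs

For a paired (one-sample on differences) test: n = ((z_{α} + z_β) / d)².
z_{α} + z_β = 1.645 + 0.842 = 2.487.
n = (2.487 / 0.98)² = 2.538² = 6.44.
Round up.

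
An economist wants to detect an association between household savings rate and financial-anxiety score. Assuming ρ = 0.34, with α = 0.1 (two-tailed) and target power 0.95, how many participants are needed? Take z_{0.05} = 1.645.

n = 90

Fisher's z: C = ½·ln((1+r)/(1−r)) = ½·ln(2.0303) = 0.3541.
n = ((z_{α/2} + z_β)/C)² + 3.
(1.645 + 1.645) / 0.3541 = 3.290 / 0.3541 = 9.291.
n = 9.291² + 3 = 86.33 + 3 = 89.3.
Round up.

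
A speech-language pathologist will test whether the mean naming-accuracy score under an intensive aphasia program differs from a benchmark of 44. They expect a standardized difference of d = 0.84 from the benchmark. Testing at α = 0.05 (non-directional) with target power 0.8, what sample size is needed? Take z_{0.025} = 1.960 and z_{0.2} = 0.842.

For a one-sample test: n = ((z_{α/2} + z_β) / d)².
z_{α/2} + z_β = 1.960 + 0.842 = 2.802.
n = (2.802 / 0.84)² = 3.336² = 11.13.
Round up.

n = 12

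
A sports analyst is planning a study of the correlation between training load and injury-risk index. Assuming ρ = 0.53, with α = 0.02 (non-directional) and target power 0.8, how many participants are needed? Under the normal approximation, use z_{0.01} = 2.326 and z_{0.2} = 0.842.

Fisher's z: C = ½·ln((1+r)/(1−r)) = ½·ln(3.2553) = 0.5901.
n = ((z_{α/2} + z_β)/C)² + 3.
(2.326 + 0.842) / 0.5901 = 3.168 / 0.5901 = 5.369.
n = 5.369² + 3 = 28.82 + 3 = 31.8.
Round up.

n = 32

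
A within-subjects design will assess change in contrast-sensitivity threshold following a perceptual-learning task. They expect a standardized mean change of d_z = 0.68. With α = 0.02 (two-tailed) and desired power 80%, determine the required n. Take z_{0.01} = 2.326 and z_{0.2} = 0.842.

n = 22 pairs

For a paired (one-sample on differences) test: n = ((z_{α/2} + z_β) / d)².
z_{α/2} + z_β = 2.326 + 0.842 = 3.168.
n = (3.168 / 0.68)² = 4.659² = 21.70.
Round up.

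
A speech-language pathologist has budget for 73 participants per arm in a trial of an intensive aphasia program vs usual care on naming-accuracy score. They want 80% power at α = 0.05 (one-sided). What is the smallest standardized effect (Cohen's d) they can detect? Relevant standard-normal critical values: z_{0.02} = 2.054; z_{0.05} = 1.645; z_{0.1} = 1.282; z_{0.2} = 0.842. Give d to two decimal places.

For two independent groups of n = 73 each: d_min = (z_{α} + z_β)·√(2/n).
z-sum = 1.645 + 0.842 = 2.487.
d_min = 2.487 × √(2/73) = 2.487 × 0.1655 = 0.412.

d_min ≈ 0.41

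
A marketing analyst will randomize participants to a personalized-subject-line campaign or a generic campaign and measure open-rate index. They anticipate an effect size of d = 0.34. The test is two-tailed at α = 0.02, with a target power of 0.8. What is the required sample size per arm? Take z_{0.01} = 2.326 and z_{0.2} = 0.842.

n = 174 per group

For two independent groups with equal n: n = 2·((z_{α/2} + z_β) / d)².
z_{α/2} + z_β = 2.326 + 0.842 = 3.168.
n = 2 × (3.168 / 0.34)² = 2 × 9.318² = 2 × 86.82 = 173.6.
Round up to the next whole participant.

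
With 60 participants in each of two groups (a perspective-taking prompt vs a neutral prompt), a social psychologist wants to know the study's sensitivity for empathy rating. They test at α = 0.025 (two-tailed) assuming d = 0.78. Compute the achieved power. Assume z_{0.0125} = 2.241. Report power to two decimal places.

power ≈ 0.98

For two equal groups, power = Φ(d·√(n/2) − z_{α/2}).
d·√(n/2) = 0.78 × √(60/2) = 0.78 × 5.477 = 4.272.
z_β = 4.272 − 2.241 = 2.031.
Power = Φ(2.031) = 0.979.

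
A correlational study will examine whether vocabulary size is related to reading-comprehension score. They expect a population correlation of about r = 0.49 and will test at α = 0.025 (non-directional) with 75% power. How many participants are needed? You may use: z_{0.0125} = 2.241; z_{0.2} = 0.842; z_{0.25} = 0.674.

n = 33

Fisher's z: C = ½·ln((1+r)/(1−r)) = ½·ln(2.9216) = 0.5361.
n = ((z_{α/2} + z_β)/C)² + 3.
(2.241 + 0.674) / 0.5361 = 2.915 / 0.5361 = 5.437.
n = 5.437² + 3 = 29.57 + 3 = 32.6.
Round up.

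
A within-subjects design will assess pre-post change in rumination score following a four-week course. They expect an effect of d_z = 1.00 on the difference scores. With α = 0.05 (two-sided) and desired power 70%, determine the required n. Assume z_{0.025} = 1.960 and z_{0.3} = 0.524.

For a paired (one-sample on differences) test: n = ((z_{α/2} + z_β) / d)².
z_{α/2} + z_β = 1.960 + 0.524 = 2.484.
n = (2.484 / 1.00)² = 2.484² = 6.17.
Round up.

n = 7 pairs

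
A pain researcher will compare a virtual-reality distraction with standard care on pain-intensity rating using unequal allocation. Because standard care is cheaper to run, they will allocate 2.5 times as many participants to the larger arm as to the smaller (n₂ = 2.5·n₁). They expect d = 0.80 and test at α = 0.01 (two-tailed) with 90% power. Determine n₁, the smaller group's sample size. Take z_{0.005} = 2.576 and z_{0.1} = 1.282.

With allocation ratio k = n₂/n₁ = 2.5, Var(x̄₁−x̄₂) = σ²(1/n₁ + 1/(k·n₁)) = σ²·(k+1)/(k·n₁).
So n₁ = (1 + 1/k)·((z_{α/2} + z_β)/d)² = 1.400 × (3.858/0.80)².
n₁ = 1.400 × 23.26 = 32.6.
Round up: n₁ = 33, giving n₂ = ⌈2.5 × 33⌉ = ⌈82.5⌉ = 83.

n₁ = 33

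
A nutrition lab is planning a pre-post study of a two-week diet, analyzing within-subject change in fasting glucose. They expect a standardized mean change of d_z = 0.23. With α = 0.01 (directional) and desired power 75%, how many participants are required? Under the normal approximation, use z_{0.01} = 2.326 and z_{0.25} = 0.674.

n = 171 pairs

For a paired (one-sample on differences) test: n = ((z_{α} + z_β) / d)².
z_{α} + z_β = 2.326 + 0.674 = 3.000.
n = (3.000 / 0.23)² = 13.043² = 170.13.
Round up.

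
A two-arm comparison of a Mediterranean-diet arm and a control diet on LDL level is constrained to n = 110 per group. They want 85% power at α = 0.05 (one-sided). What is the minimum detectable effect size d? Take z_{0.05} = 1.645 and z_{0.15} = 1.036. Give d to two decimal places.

For two independent groups of n = 110 each: d_min = (z_{α} + z_β)·√(2/n).
z-sum = 1.645 + 1.036 = 2.681.
d_min = 2.681 × √(2/110) = 2.681 × 0.1348 = 0.362.

d_min ≈ 0.36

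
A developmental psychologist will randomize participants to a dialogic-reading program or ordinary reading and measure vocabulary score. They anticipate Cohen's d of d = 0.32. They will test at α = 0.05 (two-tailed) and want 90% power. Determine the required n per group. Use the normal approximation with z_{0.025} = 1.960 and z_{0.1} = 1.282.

n = 206 per group

For two independent groups with equal n: n = 2·((z_{α/2} + z_β) / d)².
z_{α/2} + z_β = 1.960 + 1.282 = 3.242.
n = 2 × (3.242 / 0.32)² = 2 × 10.131² = 2 × 102.64 = 205.3.
Round up to the next whole participant.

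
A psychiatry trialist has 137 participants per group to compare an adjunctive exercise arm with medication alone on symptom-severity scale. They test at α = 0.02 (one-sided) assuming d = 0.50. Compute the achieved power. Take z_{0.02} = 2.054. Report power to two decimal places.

For two equal groups, power = Φ(d·√(n/2) − z_{α}).
d·√(n/2) = 0.50 × √(137/2) = 0.50 × 8.276 = 4.138.
z_β = 4.138 − 2.054 = 2.084.
Power = Φ(2.084) = 0.981.

power ≈ 0.98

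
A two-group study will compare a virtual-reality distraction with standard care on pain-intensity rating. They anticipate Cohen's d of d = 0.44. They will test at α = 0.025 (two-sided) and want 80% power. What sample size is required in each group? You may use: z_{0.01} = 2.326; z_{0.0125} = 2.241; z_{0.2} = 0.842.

For two independent groups with equal n: n = 2·((z_{α/2} + z_β) / d)².
z_{α/2} + z_β = 2.241 + 0.842 = 3.083.
n = 2 × (3.083 / 0.44)² = 2 × 7.007² = 2 × 49.10 = 98.2.
Round up to the next whole participant.

n = 99 per group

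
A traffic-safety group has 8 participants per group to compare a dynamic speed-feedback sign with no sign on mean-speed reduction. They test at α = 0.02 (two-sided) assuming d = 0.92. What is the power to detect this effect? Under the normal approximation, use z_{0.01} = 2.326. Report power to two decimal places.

power ≈ 0.31

For two equal groups, power = Φ(d·√(n/2) − z_{α/2}).
d·√(n/2) = 0.92 × √(8/2) = 0.92 × 2.000 = 1.840.
z_β = 1.840 − 2.326 = -0.486.
Power = Φ(-0.486) = 0.313.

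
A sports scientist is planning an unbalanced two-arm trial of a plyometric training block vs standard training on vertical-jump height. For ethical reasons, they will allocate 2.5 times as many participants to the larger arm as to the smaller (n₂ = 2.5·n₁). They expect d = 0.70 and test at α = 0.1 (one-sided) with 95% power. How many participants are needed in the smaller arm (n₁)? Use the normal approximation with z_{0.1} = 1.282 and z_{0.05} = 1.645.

With allocation ratio k = n₂/n₁ = 2.5, Var(x̄₁−x̄₂) = σ²(1/n₁ + 1/(k·n₁)) = σ²·(k+1)/(k·n₁).
So n₁ = (1 + 1/k)·((z_{α} + z_β)/d)² = 1.400 × (2.927/0.70)².
n₁ = 1.400 × 17.48 = 24.5.
Round up: n₁ = 25, giving n₂ = ⌈2.5 × 25⌉ = ⌈62.5⌉ = 63.

n₁ = 25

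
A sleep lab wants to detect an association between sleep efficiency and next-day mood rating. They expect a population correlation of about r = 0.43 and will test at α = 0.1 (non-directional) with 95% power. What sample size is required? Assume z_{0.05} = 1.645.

Fisher's z: C = ½·ln((1+r)/(1−r)) = ½·ln(2.5088) = 0.4599.
n = ((z_{α/2} + z_β)/C)² + 3.
(1.645 + 1.645) / 0.4599 = 3.290 / 0.4599 = 7.154.
n = 7.154² + 3 = 51.18 + 3 = 54.2.
Round up.

n = 55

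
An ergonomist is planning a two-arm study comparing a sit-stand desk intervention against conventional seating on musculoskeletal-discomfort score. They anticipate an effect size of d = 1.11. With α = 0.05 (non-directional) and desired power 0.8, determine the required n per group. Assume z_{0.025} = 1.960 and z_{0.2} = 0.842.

For two independent groups with equal n: n = 2·((z_{α/2} + z_β) / d)².
z_{α/2} + z_β = 1.960 + 0.842 = 2.802.
n = 2 × (2.802 / 1.11)² = 2 × 2.524² = 2 × 6.37 = 12.7.
Round up to the next whole participant.

n = 13 per group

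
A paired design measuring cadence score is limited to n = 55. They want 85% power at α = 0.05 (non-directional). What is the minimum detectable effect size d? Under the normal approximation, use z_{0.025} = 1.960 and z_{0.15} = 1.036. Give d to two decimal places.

d_min ≈ 0.40

For a single sample (or paired design) of n = 55: d_min = (z_{α/2} + z_β)/√n.
z-sum = 1.960 + 1.036 = 2.996.
d_min = 2.996 / √55 = 2.996 / 7.416 = 0.404.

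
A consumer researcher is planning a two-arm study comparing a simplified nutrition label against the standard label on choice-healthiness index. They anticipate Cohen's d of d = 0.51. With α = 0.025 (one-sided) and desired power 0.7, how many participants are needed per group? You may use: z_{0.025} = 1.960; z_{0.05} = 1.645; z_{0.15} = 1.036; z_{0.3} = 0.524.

For two independent groups with equal n: n = 2·((z_{α} + z_β) / d)².
z_{α} + z_β = 1.960 + 0.524 = 2.484.
n = 2 × (2.484 / 0.51)² = 2 × 4.871² = 2 × 23.72 = 47.4.
Round up to the next whole participant.

n = 48 per group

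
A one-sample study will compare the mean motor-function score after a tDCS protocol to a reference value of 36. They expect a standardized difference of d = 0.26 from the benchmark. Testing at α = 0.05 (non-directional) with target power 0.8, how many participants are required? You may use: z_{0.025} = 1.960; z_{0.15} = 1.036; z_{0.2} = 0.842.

For a one-sample test: n = ((z_{α/2} + z_β) / d)².
z_{α/2} + z_β = 1.960 + 0.842 = 2.802.
n = (2.802 / 0.26)² = 10.777² = 116.14.
Round up.

n = 117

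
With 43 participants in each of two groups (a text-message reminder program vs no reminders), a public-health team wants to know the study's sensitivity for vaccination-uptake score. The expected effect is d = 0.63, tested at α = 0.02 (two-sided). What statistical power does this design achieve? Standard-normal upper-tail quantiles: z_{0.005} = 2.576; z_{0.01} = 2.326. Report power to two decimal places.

power ≈ 0.72

For two equal groups, power = Φ(d·√(n/2) − z_{α/2}).
d·√(n/2) = 0.63 × √(43/2) = 0.63 × 4.637 = 2.921.
z_β = 2.921 − 2.326 = 0.595.
Power = Φ(0.595) = 0.724.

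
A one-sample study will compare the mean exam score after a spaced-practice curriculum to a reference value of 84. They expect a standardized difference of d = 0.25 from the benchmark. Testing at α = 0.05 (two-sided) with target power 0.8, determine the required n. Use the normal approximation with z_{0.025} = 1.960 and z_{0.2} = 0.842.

n = 126

For a one-sample test: n = ((z_{α/2} + z_β) / d)².
z_{α/2} + z_β = 1.960 + 0.842 = 2.802.
n = (2.802 / 0.25)² = 11.208² = 125.62.
Round up.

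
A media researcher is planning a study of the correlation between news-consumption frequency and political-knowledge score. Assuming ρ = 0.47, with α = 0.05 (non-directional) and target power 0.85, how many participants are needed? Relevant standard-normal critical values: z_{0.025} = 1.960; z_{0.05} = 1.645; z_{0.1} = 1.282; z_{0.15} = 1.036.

Fisher's z: C = ½·ln((1+r)/(1−r)) = ½·ln(2.7736) = 0.5101.
n = ((z_{α/2} + z_β)/C)² + 3.
(1.960 + 1.036) / 0.5101 = 2.996 / 0.5101 = 5.873.
n = 5.873² + 3 = 34.50 + 3 = 37.5.
Round up.

n = 38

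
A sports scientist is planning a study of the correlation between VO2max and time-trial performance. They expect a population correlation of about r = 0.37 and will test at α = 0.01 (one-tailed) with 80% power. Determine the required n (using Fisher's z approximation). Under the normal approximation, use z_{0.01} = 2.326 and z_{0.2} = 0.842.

n = 70

Fisher's z: C = ½·ln((1+r)/(1−r)) = ½·ln(2.1746) = 0.3884.
n = ((z_{α} + z_β)/C)² + 3.
(2.326 + 0.842) / 0.3884 = 3.168 / 0.3884 = 8.157.
n = 8.157² + 3 = 66.53 + 3 = 69.5.
Round up.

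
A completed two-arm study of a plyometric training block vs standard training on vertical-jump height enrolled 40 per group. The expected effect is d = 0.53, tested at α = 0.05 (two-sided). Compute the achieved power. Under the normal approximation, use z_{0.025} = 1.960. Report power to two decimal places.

power ≈ 0.66

For two equal groups, power = Φ(d·√(n/2) − z_{α/2}).
d·√(n/2) = 0.53 × √(40/2) = 0.53 × 4.472 = 2.370.
z_β = 2.370 − 1.960 = 0.410.
Power = Φ(0.410) = 0.659.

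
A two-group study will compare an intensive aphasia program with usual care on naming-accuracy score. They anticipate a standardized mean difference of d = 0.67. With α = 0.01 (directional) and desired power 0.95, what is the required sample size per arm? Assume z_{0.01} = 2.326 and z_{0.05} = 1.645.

For two independent groups with equal n: n = 2·((z_{α} + z_β) / d)².
z_{α} + z_β = 2.326 + 1.645 = 3.971.
n = 2 × (3.971 / 0.67)² = 2 × 5.927² = 2 × 35.13 = 70.3.
Round up to the next whole participant.

n = 71 per group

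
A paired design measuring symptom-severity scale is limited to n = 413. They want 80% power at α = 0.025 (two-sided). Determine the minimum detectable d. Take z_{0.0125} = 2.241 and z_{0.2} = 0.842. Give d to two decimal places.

For a single sample (or paired design) of n = 413: d_min = (z_{α/2} + z_β)/√n.
z-sum = 2.241 + 0.842 = 3.083.
d_min = 3.083 / √413 = 3.083 / 20.322 = 0.152.

d_min ≈ 0.15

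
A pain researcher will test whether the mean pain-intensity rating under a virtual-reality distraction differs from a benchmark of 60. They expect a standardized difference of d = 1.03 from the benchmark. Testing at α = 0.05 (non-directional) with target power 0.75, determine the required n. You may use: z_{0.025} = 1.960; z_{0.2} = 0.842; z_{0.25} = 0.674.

n = 7

For a one-sample test: n = ((z_{α/2} + z_β) / d)².
z_{α/2} + z_β = 1.960 + 0.674 = 2.634.
n = (2.634 / 1.03)² = 2.557² = 6.54.
Round up.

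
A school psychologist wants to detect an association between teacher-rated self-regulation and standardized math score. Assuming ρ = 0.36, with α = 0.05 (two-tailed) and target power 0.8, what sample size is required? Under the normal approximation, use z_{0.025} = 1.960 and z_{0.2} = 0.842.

n = 59

Fisher's z: C = ½·ln((1+r)/(1−r)) = ½·ln(2.1250) = 0.3769.
n = ((z_{α/2} + z_β)/C)² + 3.
(1.960 + 0.842) / 0.3769 = 2.802 / 0.3769 = 7.434.
n = 7.434² + 3 = 55.27 + 3 = 58.3.
Round up.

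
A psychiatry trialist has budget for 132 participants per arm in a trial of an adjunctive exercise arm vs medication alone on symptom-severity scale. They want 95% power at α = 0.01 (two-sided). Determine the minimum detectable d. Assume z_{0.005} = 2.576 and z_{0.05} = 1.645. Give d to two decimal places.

For two independent groups of n = 132 each: d_min = (z_{α/2} + z_β)·√(2/n).
z-sum = 2.576 + 1.645 = 4.221.
d_min = 4.221 × √(2/132) = 4.221 × 0.1231 = 0.520.

d_min ≈ 0.52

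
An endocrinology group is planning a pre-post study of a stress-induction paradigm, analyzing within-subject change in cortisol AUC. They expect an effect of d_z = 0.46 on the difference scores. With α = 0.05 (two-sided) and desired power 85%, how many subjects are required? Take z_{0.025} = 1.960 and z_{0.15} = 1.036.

For a paired (one-sample on differences) test: n = ((z_{α/2} + z_β) / d)².
z_{α/2} + z_β = 1.960 + 1.036 = 2.996.
n = (2.996 / 0.46)² = 6.513² = 42.42.
Round up.

n = 43 pairs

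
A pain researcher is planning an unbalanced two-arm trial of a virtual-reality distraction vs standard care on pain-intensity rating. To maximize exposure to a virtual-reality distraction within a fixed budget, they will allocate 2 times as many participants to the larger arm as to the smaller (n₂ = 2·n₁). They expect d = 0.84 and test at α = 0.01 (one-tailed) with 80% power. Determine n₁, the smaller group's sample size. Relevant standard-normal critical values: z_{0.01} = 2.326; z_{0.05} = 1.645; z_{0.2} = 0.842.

n₁ = 22

With allocation ratio k = n₂/n₁ = 2, Var(x̄₁−x̄₂) = σ²(1/n₁ + 1/(k·n₁)) = σ²·(k+1)/(k·n₁).
So n₁ = (1 + 1/k)·((z_{α} + z_β)/d)² = 1.500 × (3.168/0.84)².
n₁ = 1.500 × 14.22 = 21.3.
Round up: n₁ = 22, giving n₂ = 2 × 22 = 44.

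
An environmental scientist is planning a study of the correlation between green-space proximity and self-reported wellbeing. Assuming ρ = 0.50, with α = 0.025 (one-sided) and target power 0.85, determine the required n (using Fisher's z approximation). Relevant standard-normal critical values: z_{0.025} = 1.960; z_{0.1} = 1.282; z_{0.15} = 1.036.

Fisher's z: C = ½·ln((1+r)/(1−r)) = ½·ln(3.0000) = 0.5493.
n = ((z_{α} + z_β)/C)² + 3.
(1.960 + 1.036) / 0.5493 = 2.996 / 0.5493 = 5.454.
n = 5.454² + 3 = 29.75 + 3 = 32.7.
Round up.

n = 33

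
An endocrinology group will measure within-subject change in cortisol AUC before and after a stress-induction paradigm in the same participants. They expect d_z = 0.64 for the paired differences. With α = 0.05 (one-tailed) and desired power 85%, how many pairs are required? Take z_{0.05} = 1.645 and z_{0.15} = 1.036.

n = 18 pairs

For a paired (one-sample on differences) test: n = ((z_{α} + z_β) / d)².
z_{α} + z_β = 1.645 + 1.036 = 2.681.
n = (2.681 / 0.64)² = 4.189² = 17.55.
Round up.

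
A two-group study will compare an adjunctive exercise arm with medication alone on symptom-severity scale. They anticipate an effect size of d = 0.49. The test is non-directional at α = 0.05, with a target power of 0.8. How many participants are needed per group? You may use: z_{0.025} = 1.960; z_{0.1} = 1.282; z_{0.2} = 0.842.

For two independent groups with equal n: n = 2·((z_{α/2} + z_β) / d)².
z_{α/2} + z_β = 1.960 + 0.842 = 2.802.
n = 2 × (2.802 / 0.49)² = 2 × 5.718² = 2 × 32.70 = 65.4.
Round up to the next whole participant.

n = 66 per group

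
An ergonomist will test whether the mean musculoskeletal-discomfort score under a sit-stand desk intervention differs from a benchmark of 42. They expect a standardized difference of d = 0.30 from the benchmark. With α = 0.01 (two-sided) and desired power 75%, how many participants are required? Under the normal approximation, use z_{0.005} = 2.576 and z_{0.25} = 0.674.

n = 118

For a one-sample test: n = ((z_{α/2} + z_β) / d)².
z_{α/2} + z_β = 2.576 + 0.674 = 3.250.
n = (3.250 / 0.30)² = 10.833² = 117.36.
Round up.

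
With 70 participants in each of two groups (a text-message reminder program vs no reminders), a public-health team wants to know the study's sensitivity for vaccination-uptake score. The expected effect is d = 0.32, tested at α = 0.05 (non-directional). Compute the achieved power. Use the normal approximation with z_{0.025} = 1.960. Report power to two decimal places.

power ≈ 0.47

For two equal groups, power = Φ(d·√(n/2) − z_{α/2}).
d·√(n/2) = 0.32 × √(70/2) = 0.32 × 5.916 = 1.893.
z_β = 1.893 − 1.960 = -0.067.
Power = Φ(-0.067) = 0.473.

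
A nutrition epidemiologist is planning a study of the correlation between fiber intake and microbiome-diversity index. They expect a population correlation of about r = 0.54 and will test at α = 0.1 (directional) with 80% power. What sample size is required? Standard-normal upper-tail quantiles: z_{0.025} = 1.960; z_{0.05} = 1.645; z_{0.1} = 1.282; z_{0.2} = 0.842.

Fisher's z: C = ½·ln((1+r)/(1−r)) = ½·ln(3.3478) = 0.6042.
n = ((z_{α} + z_β)/C)² + 3.
(1.282 + 0.842) / 0.6042 = 2.124 / 0.6042 = 3.515.
n = 3.515² + 3 = 12.36 + 3 = 15.4.
Round up.

n = 16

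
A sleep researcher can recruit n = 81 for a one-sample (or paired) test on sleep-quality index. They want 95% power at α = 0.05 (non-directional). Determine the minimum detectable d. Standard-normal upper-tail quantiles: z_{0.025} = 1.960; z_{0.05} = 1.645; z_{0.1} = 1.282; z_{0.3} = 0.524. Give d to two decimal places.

d_min ≈ 0.40

For a single sample (or paired design) of n = 81: d_min = (z_{α/2} + z_β)/√n.
z-sum = 1.960 + 1.645 = 3.605.
d_min = 3.605 / √81 = 3.605 / 9.000 = 0.401.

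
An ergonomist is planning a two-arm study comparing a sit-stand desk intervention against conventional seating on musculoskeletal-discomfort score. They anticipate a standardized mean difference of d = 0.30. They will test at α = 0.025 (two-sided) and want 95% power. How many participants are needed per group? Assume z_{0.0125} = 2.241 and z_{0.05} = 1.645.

n = 336 per group

For two independent groups with equal n: n = 2·((z_{α/2} + z_β) / d)².
z_{α/2} + z_β = 2.241 + 1.645 = 3.886.
n = 2 × (3.886 / 0.30)² = 2 × 12.953² = 2 × 167.79 = 335.6.
Round up to the next whole participant.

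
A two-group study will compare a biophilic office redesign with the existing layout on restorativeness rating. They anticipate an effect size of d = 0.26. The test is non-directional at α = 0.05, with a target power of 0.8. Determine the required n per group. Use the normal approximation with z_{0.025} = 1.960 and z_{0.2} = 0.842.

n = 233 per group

For two independent groups with equal n: n = 2·((z_{α/2} + z_β) / d)².
z_{α/2} + z_β = 1.960 + 0.842 = 2.802.
n = 2 × (2.802 / 0.26)² = 2 × 10.777² = 2 × 116.14 = 232.3.
Round up to the next whole participant.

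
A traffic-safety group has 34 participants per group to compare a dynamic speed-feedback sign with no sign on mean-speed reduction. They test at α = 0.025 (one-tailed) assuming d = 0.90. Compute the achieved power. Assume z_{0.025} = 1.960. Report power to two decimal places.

power ≈ 0.96

For two equal groups, power = Φ(d·√(n/2) − z_{α}).
d·√(n/2) = 0.90 × √(34/2) = 0.90 × 4.123 = 3.711.
z_β = 3.711 − 1.960 = 1.751.
Power = Φ(1.751) = 0.960.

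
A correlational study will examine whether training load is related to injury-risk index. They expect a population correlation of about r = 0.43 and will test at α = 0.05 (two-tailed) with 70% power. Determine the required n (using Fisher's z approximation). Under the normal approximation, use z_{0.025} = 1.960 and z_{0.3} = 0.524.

n = 33

Fisher's z: C = ½·ln((1+r)/(1−r)) = ½·ln(2.5088) = 0.4599.
n = ((z_{α/2} + z_β)/C)² + 3.
(1.960 + 0.524) / 0.4599 = 2.484 / 0.4599 = 5.401.
n = 5.401² + 3 = 29.17 + 3 = 32.2.
Round up.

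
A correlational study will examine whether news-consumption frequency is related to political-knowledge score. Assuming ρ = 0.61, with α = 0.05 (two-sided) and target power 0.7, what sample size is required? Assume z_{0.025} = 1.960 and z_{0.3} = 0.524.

n = 16

Fisher's z: C = ½·ln((1+r)/(1−r)) = ½·ln(4.1282) = 0.7089.
n = ((z_{α/2} + z_β)/C)² + 3.
(1.960 + 0.524) / 0.7089 = 2.484 / 0.7089 = 3.504.
n = 3.504² + 3 = 12.28 + 3 = 15.3.
Round up.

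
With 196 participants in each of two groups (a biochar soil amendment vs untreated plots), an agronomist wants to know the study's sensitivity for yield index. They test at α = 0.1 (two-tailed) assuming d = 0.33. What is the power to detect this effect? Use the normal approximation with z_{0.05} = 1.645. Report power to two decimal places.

power ≈ 0.95

For two equal groups, power = Φ(d·√(n/2) − z_{α/2}).
d·√(n/2) = 0.33 × √(196/2) = 0.33 × 9.899 = 3.267.
z_β = 3.267 − 1.645 = 1.622.
Power = Φ(1.622) = 0.948.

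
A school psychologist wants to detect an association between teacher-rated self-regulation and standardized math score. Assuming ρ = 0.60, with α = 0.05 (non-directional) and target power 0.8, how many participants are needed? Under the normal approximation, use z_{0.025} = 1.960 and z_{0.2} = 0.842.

n = 20

Fisher's z: C = ½·ln((1+r)/(1−r)) = ½·ln(4.0000) = 0.6931.
n = ((z_{α/2} + z_β)/C)² + 3.
(1.960 + 0.842) / 0.6931 = 2.802 / 0.6931 = 4.043.
n = 4.043² + 3 = 16.34 + 3 = 19.3.
Round up.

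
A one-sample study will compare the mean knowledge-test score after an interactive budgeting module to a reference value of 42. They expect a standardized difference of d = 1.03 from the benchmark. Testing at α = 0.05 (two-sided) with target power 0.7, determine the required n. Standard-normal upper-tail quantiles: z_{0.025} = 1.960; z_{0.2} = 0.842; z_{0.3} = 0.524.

For a one-sample test: n = ((z_{α/2} + z_β) / d)².
z_{α/2} + z_β = 1.960 + 0.524 = 2.484.
n = (2.484 / 1.03)² = 2.412² = 5.82.
Round up.

n = 6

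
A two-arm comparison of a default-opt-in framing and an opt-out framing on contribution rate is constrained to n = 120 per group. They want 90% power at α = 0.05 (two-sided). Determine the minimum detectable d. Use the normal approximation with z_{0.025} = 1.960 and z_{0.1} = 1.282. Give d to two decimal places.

For two independent groups of n = 120 each: d_min = (z_{α/2} + z_β)·√(2/n).
z-sum = 1.960 + 1.282 = 3.242.
d_min = 3.242 × √(2/120) = 3.242 × 0.1291 = 0.419.

d_min ≈ 0.42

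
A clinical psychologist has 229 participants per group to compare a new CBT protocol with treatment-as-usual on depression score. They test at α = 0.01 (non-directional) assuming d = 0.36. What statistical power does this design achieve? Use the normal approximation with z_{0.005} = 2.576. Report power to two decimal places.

For two equal groups, power = Φ(d·√(n/2) − z_{α/2}).
d·√(n/2) = 0.36 × √(229/2) = 0.36 × 10.700 = 3.852.
z_β = 3.852 − 2.576 = 1.276.
Power = Φ(1.276) = 0.899.

power ≈ 0.90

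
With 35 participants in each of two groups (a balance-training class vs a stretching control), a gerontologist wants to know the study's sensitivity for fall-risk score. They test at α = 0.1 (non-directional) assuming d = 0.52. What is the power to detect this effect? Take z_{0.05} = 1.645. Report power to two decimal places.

For two equal groups, power = Φ(d·√(n/2) − z_{α/2}).
d·√(n/2) = 0.52 × √(35/2) = 0.52 × 4.183 = 2.175.
z_β = 2.175 − 1.645 = 0.530.
Power = Φ(0.530) = 0.702.

power ≈ 0.70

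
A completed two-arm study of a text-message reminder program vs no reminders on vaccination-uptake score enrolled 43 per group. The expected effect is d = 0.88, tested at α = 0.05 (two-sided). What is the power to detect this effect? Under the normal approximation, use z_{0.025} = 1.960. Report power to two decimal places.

power ≈ 0.98

For two equal groups, power = Φ(d·√(n/2) − z_{α/2}).
d·√(n/2) = 0.88 × √(43/2) = 0.88 × 4.637 = 4.080.
z_β = 4.080 − 1.960 = 2.120.
Power = Φ(2.120) = 0.983.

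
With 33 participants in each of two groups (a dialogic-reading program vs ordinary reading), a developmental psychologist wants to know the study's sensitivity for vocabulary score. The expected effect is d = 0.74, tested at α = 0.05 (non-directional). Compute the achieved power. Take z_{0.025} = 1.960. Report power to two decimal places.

power ≈ 0.85

For two equal groups, power = Φ(d·√(n/2) − z_{α/2}).
d·√(n/2) = 0.74 × √(33/2) = 0.74 × 4.062 = 3.006.
z_β = 3.006 − 1.960 = 1.046.
Power = Φ(1.046) = 0.852.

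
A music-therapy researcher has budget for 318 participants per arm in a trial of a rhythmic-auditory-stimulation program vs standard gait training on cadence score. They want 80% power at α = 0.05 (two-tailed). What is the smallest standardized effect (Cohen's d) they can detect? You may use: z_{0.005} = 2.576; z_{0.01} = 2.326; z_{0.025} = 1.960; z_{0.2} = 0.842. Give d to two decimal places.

For two independent groups of n = 318 each: d_min = (z_{α/2} + z_β)·√(2/n).
z-sum = 1.960 + 0.842 = 2.802.
d_min = 2.802 × √(2/318) = 2.802 × 0.0793 = 0.222.

d_min ≈ 0.22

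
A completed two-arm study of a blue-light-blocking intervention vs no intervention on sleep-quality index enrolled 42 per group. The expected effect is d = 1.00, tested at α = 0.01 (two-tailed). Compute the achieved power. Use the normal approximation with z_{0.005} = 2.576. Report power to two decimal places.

For two equal groups, power = Φ(d·√(n/2) − z_{α/2}).
d·√(n/2) = 1.00 × √(42/2) = 1.00 × 4.583 = 4.583.
z_β = 4.583 − 2.576 = 2.007.
Power = Φ(2.007) = 0.978.

power ≈ 0.98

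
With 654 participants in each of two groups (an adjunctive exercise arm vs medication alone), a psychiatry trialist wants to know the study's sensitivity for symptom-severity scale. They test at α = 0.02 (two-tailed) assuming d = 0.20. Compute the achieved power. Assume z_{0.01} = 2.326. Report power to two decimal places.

power ≈ 0.90

For two equal groups, power = Φ(d·√(n/2) − z_{α/2}).
d·√(n/2) = 0.20 × √(654/2) = 0.20 × 18.083 = 3.617.
z_β = 3.617 − 2.326 = 1.291.
Power = Φ(1.291) = 0.902.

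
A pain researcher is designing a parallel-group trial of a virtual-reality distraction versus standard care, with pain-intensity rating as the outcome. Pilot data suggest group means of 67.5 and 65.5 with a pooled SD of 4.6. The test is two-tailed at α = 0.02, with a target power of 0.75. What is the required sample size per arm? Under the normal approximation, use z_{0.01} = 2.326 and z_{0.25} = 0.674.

n = 96 per group

Cohen's d = |M₁ − M₂| / SD_pooled = |67.5 − 65.5| / 4.6 = 2.0 / 4.6 = 0.435.
For two independent groups with equal n: n = 2·((z_{α/2} + z_β) / d)².
z_{α/2} + z_β = 2.326 + 0.674 = 3.000.
n = 2 × (3.000 / 0.435)² = 2 × 6.897² = 2 × 47.56 = 95.1.
Round up to the next whole participant.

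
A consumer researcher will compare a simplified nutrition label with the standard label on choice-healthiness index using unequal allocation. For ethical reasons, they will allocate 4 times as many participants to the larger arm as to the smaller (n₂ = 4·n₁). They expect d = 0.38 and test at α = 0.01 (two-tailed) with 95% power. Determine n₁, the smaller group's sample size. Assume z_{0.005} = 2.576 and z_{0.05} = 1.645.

With allocation ratio k = n₂/n₁ = 4, Var(x̄₁−x̄₂) = σ²(1/n₁ + 1/(k·n₁)) = σ²·(k+1)/(k·n₁).
So n₁ = (1 + 1/k)·((z_{α/2} + z_β)/d)² = 1.250 × (4.221/0.38)².
n₁ = 1.250 × 123.39 = 154.2.
Round up: n₁ = 155, giving n₂ = 4 × 155 = 620.

n₁ = 155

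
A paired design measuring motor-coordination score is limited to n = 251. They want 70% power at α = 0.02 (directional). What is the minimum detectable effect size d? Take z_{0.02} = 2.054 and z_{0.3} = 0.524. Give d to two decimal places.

d_min ≈ 0.16

For a single sample (or paired design) of n = 251: d_min = (z_{α} + z_β)/√n.
z-sum = 2.054 + 0.524 = 2.578.
d_min = 2.578 / √251 = 2.578 / 15.843 = 0.163.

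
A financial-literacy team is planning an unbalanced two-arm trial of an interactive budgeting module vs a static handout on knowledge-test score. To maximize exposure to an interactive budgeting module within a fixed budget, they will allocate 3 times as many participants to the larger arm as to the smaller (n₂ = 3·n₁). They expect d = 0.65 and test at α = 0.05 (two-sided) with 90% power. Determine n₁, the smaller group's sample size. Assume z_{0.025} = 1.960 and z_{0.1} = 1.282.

With allocation ratio k = n₂/n₁ = 3, Var(x̄₁−x̄₂) = σ²(1/n₁ + 1/(k·n₁)) = σ²·(k+1)/(k·n₁).
So n₁ = (1 + 1/k)·((z_{α/2} + z_β)/d)² = 1.333 × (3.242/0.65)².
n₁ = 1.333 × 24.88 = 33.2.
Round up: n₁ = 34, giving n₂ = 3 × 34 = 102.

n₁ = 34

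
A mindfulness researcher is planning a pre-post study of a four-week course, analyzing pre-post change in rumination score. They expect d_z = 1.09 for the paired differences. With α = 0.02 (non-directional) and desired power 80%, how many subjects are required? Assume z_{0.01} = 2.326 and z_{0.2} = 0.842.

n = 9 pairs

For a paired (one-sample on differences) test: n = ((z_{α/2} + z_β) / d)².
z_{α/2} + z_β = 2.326 + 0.842 = 3.168.
n = (3.168 / 1.09)² = 2.906² = 8.45.
Round up.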